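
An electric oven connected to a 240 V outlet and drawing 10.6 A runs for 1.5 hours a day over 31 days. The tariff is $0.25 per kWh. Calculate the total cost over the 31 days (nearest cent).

Power = 10.6 A × 240 V = 2544 W = 2.544 kW
Runtime = 1.5 h/day × 31 days = 46.5 h
Energy = 2.544 kW × 46.5 h = 118.296 kWh
Cost = 118.296 kWh × $0.25/kWh = $29.57

$29.57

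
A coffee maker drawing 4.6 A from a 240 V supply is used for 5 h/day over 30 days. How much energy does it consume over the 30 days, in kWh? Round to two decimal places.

165.60 kWh

Power = 4.6 A × 240 V = 1104 W = 1.104 kW
Runtime = 5 h/day × 30 days = 150 h
Energy = 1.104 kW × 150 h = 165.6 kWh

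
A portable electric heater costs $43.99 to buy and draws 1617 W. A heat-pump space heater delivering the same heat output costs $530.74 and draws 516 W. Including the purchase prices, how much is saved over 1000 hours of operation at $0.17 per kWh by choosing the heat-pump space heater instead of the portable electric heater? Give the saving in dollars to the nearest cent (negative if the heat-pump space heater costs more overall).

-$299.58

portable electric heater: $43.99 + (1617/1000) kW × 1000 h × $0.17 = $43.99 + $274.89 = $318.88
heat-pump space heater: $530.74 + (516/1000) kW × 1000 h × $0.17 = $530.74 + $87.72 = $618.46
Saving = $318.88 − $618.46 = −$299.58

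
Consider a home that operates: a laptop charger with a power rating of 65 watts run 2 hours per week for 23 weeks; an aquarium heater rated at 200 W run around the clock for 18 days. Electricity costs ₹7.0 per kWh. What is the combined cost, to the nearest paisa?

laptop charger: Runtime = 2 h/week × 23 weeks = 46 h
laptop charger: 0.065 kW × 46 h = 2.99 kWh
aquarium heater: Runtime = 24 h × 18 = 432 h
aquarium heater: 0.2 kW × 432 h = 86.4 kWh
Total energy = 89.39 kWh
Cost = 89.39 × ₹7.0 = ₹625.73

₹625.73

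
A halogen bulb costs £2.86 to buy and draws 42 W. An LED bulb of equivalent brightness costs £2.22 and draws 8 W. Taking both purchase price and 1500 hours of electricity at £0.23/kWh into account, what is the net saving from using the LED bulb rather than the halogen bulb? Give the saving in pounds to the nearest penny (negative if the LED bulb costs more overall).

halogen bulb: £2.86 + (42/1000) kW × 1500 h × £0.23 = £2.86 + £14.49 = £17.35
LED bulb: £2.22 + (8/1000) kW × 1500 h × £0.23 = £2.22 + £2.76 = £4.98
Saving = £17.35 − £4.98 = £12.37

£12.37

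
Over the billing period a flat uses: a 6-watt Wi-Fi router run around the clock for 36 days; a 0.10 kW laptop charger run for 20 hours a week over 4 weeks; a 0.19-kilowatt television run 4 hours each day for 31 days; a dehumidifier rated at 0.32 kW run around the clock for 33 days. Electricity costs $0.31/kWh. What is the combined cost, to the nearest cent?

$89.96

Wi-Fi router: Runtime = 24 h × 36 = 864 h
Wi-Fi router: 0.006 kW × 864 h = 5.184 kWh
laptop charger: Runtime = 20 h/week × 4 weeks = 80 h
laptop charger: 0.1 kW × 80 h = 8 kWh
television: Runtime = 4 h/day × 31 days = 124 h
television: 0.19 kW × 124 h = 23.56 kWh
dehumidifier: Runtime = 24 h × 33 = 792 h
dehumidifier: 0.32 kW × 792 h = 253.44 kWh
Total energy = 290.184 kWh
Cost = 290.184 × $0.31 = $89.96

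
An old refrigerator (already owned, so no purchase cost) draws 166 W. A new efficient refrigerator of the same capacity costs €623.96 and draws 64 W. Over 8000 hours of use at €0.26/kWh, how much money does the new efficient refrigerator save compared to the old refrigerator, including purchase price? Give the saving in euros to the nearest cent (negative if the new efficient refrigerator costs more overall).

old refrigerator: €0.00 + (166/1000) kW × 8000 h × €0.26 = €0.00 + €345.28 = €345.28
new efficient refrigerator: €623.96 + (64/1000) kW × 8000 h × €0.26 = €623.96 + €133.12 = €757.08
Saving = €345.28 − €757.08 = −€411.8

-€411.80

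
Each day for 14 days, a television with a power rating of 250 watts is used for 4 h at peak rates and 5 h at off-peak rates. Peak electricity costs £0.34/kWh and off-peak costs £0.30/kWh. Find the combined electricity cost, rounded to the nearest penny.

£10.01

Peak energy = 0.25 kW × 4 h × 14 = 14 kWh
Off-peak energy = 0.25 kW × 5 h × 14 = 17.5 kWh
Cost = 14 × £0.34 + 17.5 × £0.30 = £4.76 + £5.25 = £10.01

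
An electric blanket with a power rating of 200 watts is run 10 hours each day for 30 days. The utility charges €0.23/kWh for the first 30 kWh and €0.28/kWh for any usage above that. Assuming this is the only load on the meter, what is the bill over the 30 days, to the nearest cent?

Runtime = 10 h/day × 30 days = 300 h
Energy = 0.2 kW × 300 h = 60 kWh
Tier 1 (0–30 kWh): 30 × €0.23 = €6.9
Above 30 kWh: 30 × €0.28 = €8.4
Bill = €15.30

€15.30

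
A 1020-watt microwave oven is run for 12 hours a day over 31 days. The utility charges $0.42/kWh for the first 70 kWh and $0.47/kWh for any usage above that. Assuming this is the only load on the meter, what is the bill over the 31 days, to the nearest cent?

$174.84

Runtime = 12 h/day × 31 days = 372 h
Energy = 1.02 kW × 372 h = 379.44 kWh
Tier 1 (0–70 kWh): 70 × $0.42 = $29.4
Above 70 kWh: 309.44 × $0.47 = $145.4368
Bill = $174.84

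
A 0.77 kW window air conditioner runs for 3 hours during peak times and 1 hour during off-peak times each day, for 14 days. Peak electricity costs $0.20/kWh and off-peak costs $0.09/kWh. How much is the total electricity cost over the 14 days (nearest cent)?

Peak energy = 0.77 kW × 3 h × 14 = 32.34 kWh
Off-peak energy = 0.77 kW × 1 h × 14 = 10.78 kWh
Cost = 32.34 × $0.20 + 10.78 × $0.09 = $6.468 + $0.9702 = $7.44

$7.44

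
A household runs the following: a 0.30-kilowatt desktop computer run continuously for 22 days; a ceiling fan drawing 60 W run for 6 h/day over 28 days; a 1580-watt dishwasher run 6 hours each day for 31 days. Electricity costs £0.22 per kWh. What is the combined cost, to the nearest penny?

desktop computer: Runtime = 24 h × 22 = 528 h
desktop computer: 0.3 kW × 528 h = 158.4 kWh
ceiling fan: Runtime = 6 h/day × 28 days = 168 h
ceiling fan: 0.06 kW × 168 h = 10.08 kWh
dishwasher: Runtime = 6 h/day × 31 days = 186 h
dishwasher: 1.58 kW × 186 h = 293.88 kWh
Total energy = 462.36 kWh
Cost = 462.36 × £0.22 = £101.72

£101.72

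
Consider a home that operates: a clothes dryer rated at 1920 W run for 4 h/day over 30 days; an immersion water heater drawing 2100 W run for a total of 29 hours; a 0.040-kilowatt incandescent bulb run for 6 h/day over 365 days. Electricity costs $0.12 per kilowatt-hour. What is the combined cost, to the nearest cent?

$45.47

clothes dryer: Runtime = 4 h/day × 30 days = 120 h
clothes dryer: 1.92 kW × 120 h = 230.4 kWh
immersion water heater: 2.1 kW × 29 h = 60.9 kWh
incandescent bulb: Runtime = 6 h/day × 365 days = 2190 h
incandescent bulb: 0.04 kW × 2190 h = 87.6 kWh
Total energy = 378.9 kWh
Cost = 378.9 × $0.12 = $45.47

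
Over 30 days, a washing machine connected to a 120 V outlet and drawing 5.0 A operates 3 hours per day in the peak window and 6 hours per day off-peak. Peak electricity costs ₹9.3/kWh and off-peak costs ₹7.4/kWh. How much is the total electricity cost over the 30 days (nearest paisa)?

Power = 5.0 A × 120 V = 600 W = 0.6 kW
Peak energy = 0.6 kW × 3 h × 30 = 54 kWh
Off-peak energy = 0.6 kW × 6 h × 30 = 108 kWh
Cost = 54 × ₹9.3 + 108 × ₹7.4 = ₹502.2 + ₹799.2 = ₹1301.40

₹1301.40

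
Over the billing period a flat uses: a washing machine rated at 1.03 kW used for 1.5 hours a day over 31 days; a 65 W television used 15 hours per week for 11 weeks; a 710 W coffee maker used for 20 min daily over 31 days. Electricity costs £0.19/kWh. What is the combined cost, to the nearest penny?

washing machine: Runtime = 1.5 h/day × 31 days = 46.5 h
washing machine: 1.03 kW × 46.5 h = 47.895 kWh
television: Runtime = 15 h/week × 11 weeks = 165 h
television: 0.065 kW × 165 h = 10.725 kWh
coffee maker: Runtime = 20 min × 31 = 620 min = 10.333333… h
coffee maker: 0.71 kW × 10.333333… h = 7.336666… kWh
Total energy = 65.956666… kWh
Cost = 65.956666… × £0.19 = £12.53

£12.53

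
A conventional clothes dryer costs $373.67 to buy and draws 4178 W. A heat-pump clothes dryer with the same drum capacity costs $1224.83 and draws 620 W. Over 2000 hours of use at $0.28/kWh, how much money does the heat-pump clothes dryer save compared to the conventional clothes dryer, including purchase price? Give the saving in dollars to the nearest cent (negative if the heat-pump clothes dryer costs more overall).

$1141.32

conventional clothes dryer: $373.67 + (4178/1000) kW × 2000 h × $0.28 = $373.67 + $2339.68 = $2713.35
heat-pump clothes dryer: $1224.83 + (620/1000) kW × 2000 h × $0.28 = $1224.83 + $347.2 = $1572.03
Saving = $2713.35 − $1572.03 = $1141.32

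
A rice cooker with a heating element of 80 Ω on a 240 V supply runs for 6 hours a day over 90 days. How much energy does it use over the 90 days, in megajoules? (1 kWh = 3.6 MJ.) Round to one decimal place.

1399.7 MJ

Power = V²/R = 240²/80 = 720 W = 0.72 kW
Runtime = 6 h/day × 90 days = 540 h
Energy = 0.72 kW × 540 h = 388.8 kWh
= 388.8 × 3.6 MJ = 1399.7 MJ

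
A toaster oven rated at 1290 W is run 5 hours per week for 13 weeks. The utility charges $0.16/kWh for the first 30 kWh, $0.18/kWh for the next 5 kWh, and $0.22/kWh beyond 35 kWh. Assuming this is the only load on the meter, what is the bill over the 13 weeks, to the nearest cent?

$16.45

Runtime = 5 h/week × 13 weeks = 65 h
Energy = 1.29 kW × 65 h = 83.85 kWh
Tier 1 (0–30 kWh): 30 × $0.16 = $4.8
Tier 2 (30–35 kWh): 5 × $0.18 = $0.9
Above 35 kWh: 48.85 × $0.22 = $10.747
Bill = $16.45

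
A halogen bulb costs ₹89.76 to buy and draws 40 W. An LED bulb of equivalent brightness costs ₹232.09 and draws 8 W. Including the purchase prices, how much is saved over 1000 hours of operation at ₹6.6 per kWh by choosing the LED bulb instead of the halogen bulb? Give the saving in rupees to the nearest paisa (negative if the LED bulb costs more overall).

₹68.87

halogen bulb: ₹89.76 + (40/1000) kW × 1000 h × ₹6.6 = ₹89.76 + ₹264 = ₹353.76
LED bulb: ₹232.09 + (8/1000) kW × 1000 h × ₹6.6 = ₹232.09 + ₹52.8 = ₹284.89
Saving = ₹353.76 − ₹284.89 = ₹68.87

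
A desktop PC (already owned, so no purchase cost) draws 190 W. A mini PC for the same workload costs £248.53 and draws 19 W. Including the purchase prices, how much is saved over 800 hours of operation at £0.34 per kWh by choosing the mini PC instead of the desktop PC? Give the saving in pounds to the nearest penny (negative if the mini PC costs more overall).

-£202.02

desktop PC: £0.00 + (190/1000) kW × 800 h × £0.34 = £0.00 + £51.68 = £51.68
mini PC: £248.53 + (19/1000) kW × 800 h × £0.34 = £248.53 + £5.168 = £253.698
Saving = £51.68 − £253.698 = −£202.018 → -£202.02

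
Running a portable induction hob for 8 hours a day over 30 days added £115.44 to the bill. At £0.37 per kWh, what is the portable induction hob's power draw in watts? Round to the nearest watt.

Energy = £115.44 ÷ £0.37/kWh = 312 kWh
Runtime = 8 h/day × 30 days = 240 h
Power = 312 kWh ÷ 240 h = 1.3 kW = 1300 W

1300 W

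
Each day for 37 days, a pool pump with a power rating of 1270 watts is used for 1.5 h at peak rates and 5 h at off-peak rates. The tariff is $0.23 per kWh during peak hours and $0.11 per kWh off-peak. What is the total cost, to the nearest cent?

Peak energy = 1.27 kW × 1.5 h × 37 = 70.485 kWh
Off-peak energy = 1.27 kW × 5 h × 37 = 234.95 kWh
Cost = 70.485 × $0.23 + 234.95 × $0.11 = $16.21155 + $25.8445 = $42.06

$42.06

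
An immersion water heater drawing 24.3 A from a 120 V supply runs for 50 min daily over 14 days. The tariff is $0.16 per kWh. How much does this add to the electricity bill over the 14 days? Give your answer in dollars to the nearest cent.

$5.44

Power = 24.3 A × 120 V = 2916 W = 2.916 kW
Runtime = 50 min × 14 = 700 min = 11.666666… h
Energy = 2.916 kW × 11.666666… h = 34.02 kWh
Cost = 34.02 kWh × $0.16/kWh = $5.44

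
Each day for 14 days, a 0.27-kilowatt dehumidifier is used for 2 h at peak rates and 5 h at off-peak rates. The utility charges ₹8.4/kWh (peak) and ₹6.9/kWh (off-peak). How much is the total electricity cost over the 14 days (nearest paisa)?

₹193.91

Peak energy = 0.27 kW × 2 h × 14 = 7.56 kWh
Off-peak energy = 0.27 kW × 5 h × 14 = 18.9 kWh
Cost = 7.56 × ₹8.4 + 18.9 × ₹6.9 = ₹63.504 + ₹130.41 = ₹193.91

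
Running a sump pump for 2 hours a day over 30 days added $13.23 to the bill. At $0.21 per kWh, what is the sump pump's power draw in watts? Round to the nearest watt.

1050 W

Energy = $13.23 ÷ $0.21/kWh = 63 kWh
Runtime = 2 h/day × 30 days = 60 h
Power = 63 kWh ÷ 60 h = 1.05 kW = 1050 W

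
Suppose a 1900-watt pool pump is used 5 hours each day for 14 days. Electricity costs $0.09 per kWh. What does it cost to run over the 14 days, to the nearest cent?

$11.97

Runtime = 5 h/day × 14 days = 70 h
Energy = 1.9 kW × 70 h = 133 kWh
Cost = 133 kWh × $0.09/kWh = $11.97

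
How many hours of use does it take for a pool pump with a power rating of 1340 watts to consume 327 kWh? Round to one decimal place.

244.0 h

Hours = 327 kWh ÷ 1.34 kW = 244.0 h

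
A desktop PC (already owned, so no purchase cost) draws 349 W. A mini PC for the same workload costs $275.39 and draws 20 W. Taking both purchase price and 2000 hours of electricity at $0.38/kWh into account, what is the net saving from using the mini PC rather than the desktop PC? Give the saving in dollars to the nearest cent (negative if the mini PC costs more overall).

desktop PC: $0.00 + (349/1000) kW × 2000 h × $0.38 = $0.00 + $265.24 = $265.24
mini PC: $275.39 + (20/1000) kW × 2000 h × $0.38 = $275.39 + $15.2 = $290.59
Saving = $265.24 − $290.59 = −$25.35

-$25.35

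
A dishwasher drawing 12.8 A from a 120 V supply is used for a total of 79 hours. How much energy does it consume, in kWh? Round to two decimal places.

121.34 kWh

Power = 12.8 A × 120 V = 1536 W = 1.536 kW
Energy = 1.536 kW × 79 h = 121.344 kWh ≈ 121.34 kWh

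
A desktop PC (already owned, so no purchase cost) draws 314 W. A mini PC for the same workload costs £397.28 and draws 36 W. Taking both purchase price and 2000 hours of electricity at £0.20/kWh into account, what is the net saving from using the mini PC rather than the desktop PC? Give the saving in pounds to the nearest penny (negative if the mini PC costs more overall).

-£286.08

desktop PC: £0.00 + (314/1000) kW × 2000 h × £0.20 = £0.00 + £125.6 = £125.6
mini PC: £397.28 + (36/1000) kW × 2000 h × £0.20 = £397.28 + £14.4 = £411.68
Saving = £125.6 − £411.68 = −£286.08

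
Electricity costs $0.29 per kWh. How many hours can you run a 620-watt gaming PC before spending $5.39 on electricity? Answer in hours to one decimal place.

30.0 h

Energy available = $5.39 ÷ $0.29/kWh = 18.5862 kWh
Hours = 18.5862 kWh ÷ 0.62 kW = 30.0 h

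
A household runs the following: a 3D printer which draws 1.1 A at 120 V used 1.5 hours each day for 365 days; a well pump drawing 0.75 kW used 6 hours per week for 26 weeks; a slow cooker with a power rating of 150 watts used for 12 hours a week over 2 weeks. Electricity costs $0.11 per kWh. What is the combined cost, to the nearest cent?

$21.22

3D printer: Power = 1.1 A × 120 V = 132 W = 0.132 kW
3D printer: Runtime = 1.5 h/day × 365 days = 547.5 h
3D printer: 0.132 kW × 547.5 h = 72.27 kWh
well pump: Runtime = 6 h/week × 26 weeks = 156 h
well pump: 0.75 kW × 156 h = 117 kWh
slow cooker: Runtime = 12 h/week × 2 weeks = 24 h
slow cooker: 0.15 kW × 24 h = 3.6 kWh
Total energy = 192.87 kWh
Cost = 192.87 × $0.11 = $21.22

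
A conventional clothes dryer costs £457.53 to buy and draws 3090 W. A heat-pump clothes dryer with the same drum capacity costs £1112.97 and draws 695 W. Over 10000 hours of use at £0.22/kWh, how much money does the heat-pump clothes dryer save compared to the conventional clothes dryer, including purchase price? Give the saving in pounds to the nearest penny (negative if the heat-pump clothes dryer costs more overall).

£4613.56

conventional clothes dryer: £457.53 + (3090/1000) kW × 10000 h × £0.22 = £457.53 + £6798 = £7255.53
heat-pump clothes dryer: £1112.97 + (695/1000) kW × 10000 h × £0.22 = £1112.97 + £1529 = £2641.97
Saving = £7255.53 − £2641.97 = £4613.56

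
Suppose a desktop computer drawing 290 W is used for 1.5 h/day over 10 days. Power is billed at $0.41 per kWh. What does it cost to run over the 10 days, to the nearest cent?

Runtime = 1.5 h/day × 10 days = 15 h
Energy = 0.29 kW × 15 h = 4.35 kWh
Cost = 4.35 kWh × $0.41/kWh = $1.78

$1.78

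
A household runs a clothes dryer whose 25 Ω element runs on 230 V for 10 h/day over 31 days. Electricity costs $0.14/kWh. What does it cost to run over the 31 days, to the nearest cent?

$91.83

Power = V²/R = 230²/25 = 2116 W = 2.116 kW
Runtime = 10 h/day × 31 days = 310 h
Energy = 2.116 kW × 310 h = 655.96 kWh
Cost = 655.96 kWh × $0.14/kWh = $91.83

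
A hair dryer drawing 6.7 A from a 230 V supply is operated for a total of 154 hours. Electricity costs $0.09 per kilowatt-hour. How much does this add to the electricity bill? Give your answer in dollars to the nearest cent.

$21.36

Power = 6.7 A × 230 V = 1541 W = 1.541 kW
Energy = 1.541 kW × 154 h = 237.314 kWh
Cost = 237.314 kWh × $0.09/kWh = $21.36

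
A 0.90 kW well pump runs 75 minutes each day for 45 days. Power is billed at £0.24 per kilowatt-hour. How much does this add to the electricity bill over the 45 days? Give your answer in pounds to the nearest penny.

£12.15

Runtime = 75 min × 45 = 3375 min = 56.25 h
Energy = 0.9 kW × 56.25 h = 50.625 kWh
Cost = 50.625 kWh × £0.24/kWh = £12.15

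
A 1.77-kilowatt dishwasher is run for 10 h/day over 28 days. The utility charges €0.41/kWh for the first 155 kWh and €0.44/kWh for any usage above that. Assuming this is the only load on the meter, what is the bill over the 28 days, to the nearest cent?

Runtime = 10 h/day × 28 days = 280 h
Energy = 1.77 kW × 280 h = 495.6 kWh
Tier 1 (0–155 kWh): 155 × €0.41 = €63.55
Above 155 kWh: 340.6 × €0.44 = €149.864
Bill = €213.41

€213.41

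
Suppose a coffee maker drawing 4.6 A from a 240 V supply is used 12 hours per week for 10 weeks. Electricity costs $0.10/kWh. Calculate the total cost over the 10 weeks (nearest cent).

$13.25

Power = 4.6 A × 240 V = 1104 W = 1.104 kW
Runtime = 12 h/week × 10 weeks = 120 h
Energy = 1.104 kW × 120 h = 132.48 kWh
Cost = 132.48 kWh × $0.10/kWh = $13.25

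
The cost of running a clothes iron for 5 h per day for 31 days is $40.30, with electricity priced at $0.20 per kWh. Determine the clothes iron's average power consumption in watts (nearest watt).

Energy = $40.30 ÷ $0.20/kWh = 201.5 kWh
Runtime = 5 h/day × 31 days = 155 h
Power = 201.5 kWh ÷ 155 h = 1.3 kW = 1300 W

1300 W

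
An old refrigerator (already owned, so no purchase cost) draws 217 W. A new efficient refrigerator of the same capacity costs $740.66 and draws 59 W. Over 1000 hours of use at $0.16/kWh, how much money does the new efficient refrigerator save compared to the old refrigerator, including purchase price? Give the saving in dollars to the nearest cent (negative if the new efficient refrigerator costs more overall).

-$715.38

old refrigerator: $0.00 + (217/1000) kW × 1000 h × $0.16 = $0.00 + $34.72 = $34.72
new efficient refrigerator: $740.66 + (59/1000) kW × 1000 h × $0.16 = $740.66 + $9.44 = $750.1
Saving = $34.72 − $750.1 = −$715.38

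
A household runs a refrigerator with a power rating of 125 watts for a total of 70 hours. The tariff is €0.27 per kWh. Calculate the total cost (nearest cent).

Energy = 0.125 kW × 70 h = 8.75 kWh
Cost = 8.75 kWh × €0.27/kWh = €2.36

€2.36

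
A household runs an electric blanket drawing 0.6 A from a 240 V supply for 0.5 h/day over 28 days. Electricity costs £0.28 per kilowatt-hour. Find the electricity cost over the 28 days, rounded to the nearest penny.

£0.56

Power = 0.6 A × 240 V = 144 W = 0.144 kW
Runtime = 0.5 h/day × 28 days = 14 h
Energy = 0.144 kW × 14 h = 2.016 kWh
Cost = 2.016 kWh × £0.28/kWh = £0.56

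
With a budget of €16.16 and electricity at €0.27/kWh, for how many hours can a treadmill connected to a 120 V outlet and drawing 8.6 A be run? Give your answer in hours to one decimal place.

58.0 h

Power = 8.6 A × 120 V = 1032 W = 1.032 kW
Energy available = €16.16 ÷ €0.27/kWh = 59.8519 kWh
Hours = 59.8519 kWh ÷ 1.032 kW = 58.0 h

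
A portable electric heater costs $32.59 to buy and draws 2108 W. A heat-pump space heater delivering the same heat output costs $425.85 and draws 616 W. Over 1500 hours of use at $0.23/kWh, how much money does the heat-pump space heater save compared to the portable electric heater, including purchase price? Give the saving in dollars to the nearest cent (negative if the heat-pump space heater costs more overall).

$121.48

portable electric heater: $32.59 + (2108/1000) kW × 1500 h × $0.23 = $32.59 + $727.26 = $759.85
heat-pump space heater: $425.85 + (616/1000) kW × 1500 h × $0.23 = $425.85 + $212.52 = $638.37
Saving = $759.85 − $638.37 = $121.48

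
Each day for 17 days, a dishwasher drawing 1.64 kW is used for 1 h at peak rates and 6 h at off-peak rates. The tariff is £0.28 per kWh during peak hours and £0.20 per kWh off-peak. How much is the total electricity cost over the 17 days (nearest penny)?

Peak energy = 1.64 kW × 1 h × 17 = 27.88 kWh
Off-peak energy = 1.64 kW × 6 h × 17 = 167.28 kWh
Cost = 27.88 × £0.28 + 167.28 × £0.20 = £7.8064 + £33.456 = £41.26

£41.26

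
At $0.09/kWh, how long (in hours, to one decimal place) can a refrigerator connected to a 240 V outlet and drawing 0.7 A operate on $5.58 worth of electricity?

369.0 h

Power = 0.7 A × 240 V = 168 W = 0.168 kW
Energy available = $5.58 ÷ $0.09/kWh = 62 kWh
Hours = 62 kWh ÷ 0.168 kW = 369.0 h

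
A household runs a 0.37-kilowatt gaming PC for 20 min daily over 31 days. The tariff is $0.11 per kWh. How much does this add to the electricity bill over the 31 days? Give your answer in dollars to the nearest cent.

$0.42

Runtime = 20 min × 31 = 620 min = 10.333333… h
Energy = 0.37 kW × 10.333333… h = 3.823333… kWh
Cost = 3.823333… kWh × $0.11/kWh = $0.42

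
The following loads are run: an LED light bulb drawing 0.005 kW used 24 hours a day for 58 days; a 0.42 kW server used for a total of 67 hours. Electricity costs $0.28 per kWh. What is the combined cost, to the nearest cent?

$9.83

LED light bulb: Runtime = 24 h × 58 = 1392 h
LED light bulb: 0.005 kW × 1392 h = 6.96 kWh
server: 0.42 kW × 67 h = 28.14 kWh
Total energy = 35.1 kWh
Cost = 35.1 × $0.28 = $9.83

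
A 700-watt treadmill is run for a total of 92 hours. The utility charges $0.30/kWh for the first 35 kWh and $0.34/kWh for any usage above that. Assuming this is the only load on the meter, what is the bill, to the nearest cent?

Energy = 0.7 kW × 92 h = 64.4 kWh
Tier 1 (0–35 kWh): 35 × $0.30 = $10.5
Above 35 kWh: 29.4 × $0.34 = $9.996
Bill = $20.50

$20.50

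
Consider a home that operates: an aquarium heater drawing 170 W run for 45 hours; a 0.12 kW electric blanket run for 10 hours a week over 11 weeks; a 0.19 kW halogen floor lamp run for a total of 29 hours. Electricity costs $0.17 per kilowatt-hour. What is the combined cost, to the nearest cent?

aquarium heater: 0.17 kW × 45 h = 7.65 kWh
electric blanket: Runtime = 10 h/week × 11 weeks = 110 h
electric blanket: 0.12 kW × 110 h = 13.2 kWh
halogen floor lamp: 0.19 kW × 29 h = 5.51 kWh
Total energy = 26.36 kWh
Cost = 26.36 × $0.17 = $4.48

$4.48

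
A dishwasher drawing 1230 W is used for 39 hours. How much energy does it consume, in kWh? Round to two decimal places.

Energy = 1.23 kW × 39 h = 47.97 kWh

47.97 kWh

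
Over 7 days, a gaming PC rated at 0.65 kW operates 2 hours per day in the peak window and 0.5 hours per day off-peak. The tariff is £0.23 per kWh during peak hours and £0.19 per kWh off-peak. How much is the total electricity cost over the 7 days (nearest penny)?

Peak energy = 0.65 kW × 2 h × 7 = 9.1 kWh
Off-peak energy = 0.65 kW × 0.5 h × 7 = 2.275 kWh
Cost = 9.1 × £0.23 + 2.275 × £0.19 = £2.093 + £0.43225 = £2.53

£2.53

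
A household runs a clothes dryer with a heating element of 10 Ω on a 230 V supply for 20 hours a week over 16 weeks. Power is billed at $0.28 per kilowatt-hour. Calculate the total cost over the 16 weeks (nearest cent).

Power = V²/R = 230²/10 = 5290 W = 5.29 kW
Runtime = 20 h/week × 16 weeks = 320 h
Energy = 5.29 kW × 320 h = 1692.8 kWh
Cost = 1692.8 kWh × $0.28/kWh = $473.98

$473.98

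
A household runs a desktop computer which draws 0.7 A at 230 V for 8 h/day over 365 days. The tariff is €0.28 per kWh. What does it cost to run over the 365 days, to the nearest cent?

Power = 0.7 A × 230 V = 161 W = 0.161 kW
Runtime = 8 h/day × 365 days = 2920 h
Energy = 0.161 kW × 2920 h = 470.12 kWh
Cost = 470.12 kWh × €0.28/kWh = €131.63

€131.63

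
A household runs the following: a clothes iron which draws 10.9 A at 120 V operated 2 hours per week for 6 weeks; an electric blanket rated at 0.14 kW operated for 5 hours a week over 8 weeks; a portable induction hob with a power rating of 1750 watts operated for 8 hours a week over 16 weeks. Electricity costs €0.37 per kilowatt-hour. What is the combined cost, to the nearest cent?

€90.76

clothes iron: Power = 10.9 A × 120 V = 1308 W = 1.308 kW
clothes iron: Runtime = 2 h/week × 6 weeks = 12 h
clothes iron: 1.308 kW × 12 h = 15.696 kWh
electric blanket: Runtime = 5 h/week × 8 weeks = 40 h
electric blanket: 0.14 kW × 40 h = 5.6 kWh
portable induction hob: Runtime = 8 h/week × 16 weeks = 128 h
portable induction hob: 1.75 kW × 128 h = 224 kWh
Total energy = 245.296 kWh
Cost = 245.296 × €0.37 = €90.76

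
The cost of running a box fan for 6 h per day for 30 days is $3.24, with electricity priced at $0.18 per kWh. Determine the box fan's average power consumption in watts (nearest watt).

Energy = $3.24 ÷ $0.18/kWh = 18 kWh
Runtime = 6 h/day × 30 days = 180 h
Power = 18 kWh ÷ 180 h = 0.1 kW = 100 W

100 W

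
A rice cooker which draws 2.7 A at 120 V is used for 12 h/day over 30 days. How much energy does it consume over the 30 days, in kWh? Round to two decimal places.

Power = 2.7 A × 120 V = 324 W = 0.324 kW
Runtime = 12 h/day × 30 days = 360 h
Energy = 0.324 kW × 360 h = 116.64 kWh

116.64 kWh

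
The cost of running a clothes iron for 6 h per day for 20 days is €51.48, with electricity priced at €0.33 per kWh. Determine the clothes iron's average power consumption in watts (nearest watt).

1300 W

Energy = €51.48 ÷ €0.33/kWh = 156 kWh
Runtime = 6 h/day × 20 days = 120 h
Power = 156 kWh ÷ 120 h = 1.3 kW = 1300 W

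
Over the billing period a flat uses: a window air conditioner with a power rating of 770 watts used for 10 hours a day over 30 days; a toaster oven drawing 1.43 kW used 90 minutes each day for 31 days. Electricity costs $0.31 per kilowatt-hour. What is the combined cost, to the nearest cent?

window air conditioner: Runtime = 10 h/day × 30 days = 300 h
window air conditioner: 0.77 kW × 300 h = 231 kWh
toaster oven: Runtime = 90 min × 31 = 2790 min = 46.5 h
toaster oven: 1.43 kW × 46.5 h = 66.495 kWh
Total energy = 297.495 kWh
Cost = 297.495 × $0.31 = $92.22

$92.22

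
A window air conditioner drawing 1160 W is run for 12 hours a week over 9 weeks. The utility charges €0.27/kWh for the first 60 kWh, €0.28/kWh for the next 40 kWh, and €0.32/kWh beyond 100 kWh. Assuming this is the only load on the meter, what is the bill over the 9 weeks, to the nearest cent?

€35.49

Runtime = 12 h/week × 9 weeks = 108 h
Energy = 1.16 kW × 108 h = 125.28 kWh
Tier 1 (0–60 kWh): 60 × €0.27 = €16.2
Tier 2 (60–100 kWh): 40 × €0.28 = €11.2
Above 100 kWh: 25.28 × €0.32 = €8.0896
Bill = €35.49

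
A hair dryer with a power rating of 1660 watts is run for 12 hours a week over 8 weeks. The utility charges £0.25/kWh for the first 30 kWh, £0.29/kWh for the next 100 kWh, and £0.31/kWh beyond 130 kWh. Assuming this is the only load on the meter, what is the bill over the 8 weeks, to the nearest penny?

£45.60

Runtime = 12 h/week × 8 weeks = 96 h
Energy = 1.66 kW × 96 h = 159.36 kWh
Tier 1 (0–30 kWh): 30 × £0.25 = £7.5
Tier 2 (30–130 kWh): 100 × £0.29 = £29
Above 130 kWh: 29.36 × £0.31 = £9.1016
Bill = £45.60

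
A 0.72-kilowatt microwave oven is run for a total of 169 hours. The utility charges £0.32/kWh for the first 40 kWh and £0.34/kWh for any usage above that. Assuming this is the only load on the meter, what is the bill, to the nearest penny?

Energy = 0.72 kW × 169 h = 121.68 kWh
Tier 1 (0–40 kWh): 40 × £0.32 = £12.8
Above 40 kWh: 81.68 × £0.34 = £27.7712
Bill = £40.57

£40.57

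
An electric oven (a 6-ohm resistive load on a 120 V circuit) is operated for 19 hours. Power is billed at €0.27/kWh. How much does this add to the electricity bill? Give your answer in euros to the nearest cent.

€12.31

Power = V²/R = 120²/6 = 2400 W = 2.4 kW
Energy = 2.4 kW × 19 h = 45.6 kWh
Cost = 45.6 kWh × €0.27/kWh = €12.31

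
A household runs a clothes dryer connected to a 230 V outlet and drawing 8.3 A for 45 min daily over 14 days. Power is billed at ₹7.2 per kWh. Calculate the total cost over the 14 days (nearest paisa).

₹144.32

Power = 8.3 A × 230 V = 1909 W = 1.909 kW
Runtime = 45 min × 14 = 630 min = 10.5 h
Energy = 1.909 kW × 10.5 h = 20.0445 kWh
Cost = 20.0445 kWh × ₹7.2/kWh = ₹144.32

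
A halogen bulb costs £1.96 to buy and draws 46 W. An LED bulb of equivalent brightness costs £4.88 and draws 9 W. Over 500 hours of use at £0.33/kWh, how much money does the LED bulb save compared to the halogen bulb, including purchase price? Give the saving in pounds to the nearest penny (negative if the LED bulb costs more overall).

£3.19

halogen bulb: £1.96 + (46/1000) kW × 500 h × £0.33 = £1.96 + £7.59 = £9.55
LED bulb: £4.88 + (9/1000) kW × 500 h × £0.33 = £4.88 + £1.485 = £6.365
Saving = £9.55 − £6.365 = £3.185 → £3.19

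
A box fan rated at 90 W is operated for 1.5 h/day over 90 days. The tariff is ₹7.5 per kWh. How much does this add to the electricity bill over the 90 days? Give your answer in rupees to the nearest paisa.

₹91.13

Runtime = 1.5 h/day × 90 days = 135 h
Energy = 0.09 kW × 135 h = 12.15 kWh
Cost = 12.15 kWh × ₹7.5/kWh = ₹91.13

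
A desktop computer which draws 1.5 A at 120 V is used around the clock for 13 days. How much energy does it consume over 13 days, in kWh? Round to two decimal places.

56.16 kWh

Power = 1.5 A × 120 V = 180 W = 0.18 kW
Runtime = 24 h × 13 = 312 h
Energy = 0.18 kW × 312 h = 56.16 kWh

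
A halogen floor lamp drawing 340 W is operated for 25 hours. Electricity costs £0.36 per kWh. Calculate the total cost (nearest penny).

£3.06

Energy = 0.34 kW × 25 h = 8.5 kWh
Cost = 8.5 kWh × £0.36/kWh = £3.06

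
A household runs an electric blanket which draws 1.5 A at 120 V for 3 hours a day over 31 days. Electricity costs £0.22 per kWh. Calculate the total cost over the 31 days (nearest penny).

Power = 1.5 A × 120 V = 180 W = 0.18 kW
Runtime = 3 h/day × 31 days = 93 h
Energy = 0.18 kW × 93 h = 16.74 kWh
Cost = 16.74 kWh × £0.22/kWh = £3.68

£3.68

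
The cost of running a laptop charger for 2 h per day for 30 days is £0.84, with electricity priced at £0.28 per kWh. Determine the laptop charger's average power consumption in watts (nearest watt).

Energy = £0.84 ÷ £0.28/kWh = 3 kWh
Runtime = 2 h/day × 30 days = 60 h
Power = 3 kWh ÷ 60 h = 0.05 kW = 50 W

50 W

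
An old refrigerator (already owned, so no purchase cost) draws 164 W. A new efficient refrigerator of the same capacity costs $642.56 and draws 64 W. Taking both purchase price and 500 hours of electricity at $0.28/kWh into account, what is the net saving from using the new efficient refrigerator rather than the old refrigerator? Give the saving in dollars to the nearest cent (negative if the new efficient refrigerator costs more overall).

-$628.56

old refrigerator: $0.00 + (164/1000) kW × 500 h × $0.28 = $0.00 + $22.96 = $22.96
new efficient refrigerator: $642.56 + (64/1000) kW × 500 h × $0.28 = $642.56 + $8.96 = $651.52
Saving = $22.96 − $651.52 = −$628.56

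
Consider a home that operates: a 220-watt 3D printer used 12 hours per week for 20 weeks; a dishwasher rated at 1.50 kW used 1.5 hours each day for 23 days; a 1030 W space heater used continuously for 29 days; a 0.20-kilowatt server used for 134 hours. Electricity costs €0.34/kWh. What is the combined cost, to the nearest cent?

3D printer: Runtime = 12 h/week × 20 weeks = 240 h
3D printer: 0.22 kW × 240 h = 52.8 kWh
dishwasher: Runtime = 1.5 h/day × 23 days = 34.5 h
dishwasher: 1.5 kW × 34.5 h = 51.75 kWh
space heater: Runtime = 24 h × 29 = 696 h
space heater: 1.03 kW × 696 h = 716.88 kWh
server: 0.2 kW × 134 h = 26.8 kWh
Total energy = 848.23 kWh
Cost = 848.23 × €0.34 = €288.40

€288.40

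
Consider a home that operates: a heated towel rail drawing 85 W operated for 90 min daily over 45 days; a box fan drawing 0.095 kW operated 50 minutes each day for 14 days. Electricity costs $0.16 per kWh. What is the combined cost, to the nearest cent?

$1.10

heated towel rail: Runtime = 90 min × 45 = 4050 min = 67.5 h
heated towel rail: 0.085 kW × 67.5 h = 5.7375 kWh
box fan: Runtime = 50 min × 14 = 700 min = 11.666666… h
box fan: 0.095 kW × 11.666666… h = 1.108333… kWh
Total energy = 6.845833… kWh
Cost = 6.845833… × $0.16 = $1.10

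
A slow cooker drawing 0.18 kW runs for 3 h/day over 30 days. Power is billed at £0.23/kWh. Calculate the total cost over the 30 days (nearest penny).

Runtime = 3 h/day × 30 days = 90 h
Energy = 0.18 kW × 90 h = 16.2 kWh
Cost = 16.2 kWh × £0.23/kWh = £3.73

£3.73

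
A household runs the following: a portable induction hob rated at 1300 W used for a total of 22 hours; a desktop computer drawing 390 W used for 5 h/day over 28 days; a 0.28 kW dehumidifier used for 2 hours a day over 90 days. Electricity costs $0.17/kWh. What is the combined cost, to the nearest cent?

portable induction hob: 1.3 kW × 22 h = 28.6 kWh
desktop computer: Runtime = 5 h/day × 28 days = 140 h
desktop computer: 0.39 kW × 140 h = 54.6 kWh
dehumidifier: Runtime = 2 h/day × 90 days = 180 h
dehumidifier: 0.28 kW × 180 h = 50.4 kWh
Total energy = 133.6 kWh
Cost = 133.6 × $0.17 = $22.71

$22.71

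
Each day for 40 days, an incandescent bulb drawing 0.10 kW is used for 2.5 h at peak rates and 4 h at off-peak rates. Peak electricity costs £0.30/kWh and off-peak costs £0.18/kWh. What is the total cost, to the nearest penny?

£5.88

Peak energy = 0.1 kW × 2.5 h × 40 = 10 kWh
Off-peak energy = 0.1 kW × 4 h × 40 = 16 kWh
Cost = 10 × £0.30 + 16 × £0.18 = £3 + £2.88 = £5.88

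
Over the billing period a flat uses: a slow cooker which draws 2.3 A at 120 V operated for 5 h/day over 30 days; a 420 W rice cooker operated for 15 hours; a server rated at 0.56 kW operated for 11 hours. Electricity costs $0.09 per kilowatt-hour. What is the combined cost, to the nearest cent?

$4.85

slow cooker: Power = 2.3 A × 120 V = 276 W = 0.276 kW
slow cooker: Runtime = 5 h/day × 30 days = 150 h
slow cooker: 0.276 kW × 150 h = 41.4 kWh
rice cooker: 0.42 kW × 15 h = 6.3 kWh
server: 0.56 kW × 11 h = 6.16 kWh
Total energy = 53.86 kWh
Cost = 53.86 × $0.09 = $4.85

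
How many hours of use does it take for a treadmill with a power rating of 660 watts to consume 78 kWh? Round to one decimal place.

118.2 h

Hours = 78 kWh ÷ 0.66 kW = 118.2 h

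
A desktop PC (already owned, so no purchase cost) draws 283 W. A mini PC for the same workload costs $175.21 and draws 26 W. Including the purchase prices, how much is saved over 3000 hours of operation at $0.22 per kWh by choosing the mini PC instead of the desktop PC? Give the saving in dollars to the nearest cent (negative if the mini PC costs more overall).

desktop PC: $0.00 + (283/1000) kW × 3000 h × $0.22 = $0.00 + $186.78 = $186.78
mini PC: $175.21 + (26/1000) kW × 3000 h × $0.22 = $175.21 + $17.16 = $192.37
Saving = $186.78 − $192.37 = −$5.59

-$5.59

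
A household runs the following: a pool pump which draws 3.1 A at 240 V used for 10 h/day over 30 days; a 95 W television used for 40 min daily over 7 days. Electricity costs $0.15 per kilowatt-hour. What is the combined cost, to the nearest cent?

$33.55

pool pump: Power = 3.1 A × 240 V = 744 W = 0.744 kW
pool pump: Runtime = 10 h/day × 30 days = 300 h
pool pump: 0.744 kW × 300 h = 223.2 kWh
television: Runtime = 40 min × 7 = 280 min = 4.666666… h
television: 0.095 kW × 4.666666… h = 0.443333… kWh
Total energy = 223.643333… kWh
Cost = 223.643333… × $0.15 = $33.55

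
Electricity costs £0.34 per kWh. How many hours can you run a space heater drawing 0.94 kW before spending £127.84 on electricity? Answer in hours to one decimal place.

400.0 h

Energy available = £127.84 ÷ £0.34/kWh = 376 kWh
Hours = 376 kWh ÷ 0.94 kW = 400.0 h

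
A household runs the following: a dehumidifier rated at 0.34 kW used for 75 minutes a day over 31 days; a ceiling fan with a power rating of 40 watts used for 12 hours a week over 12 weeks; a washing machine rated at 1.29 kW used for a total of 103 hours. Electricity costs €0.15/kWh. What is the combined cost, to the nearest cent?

€22.77

dehumidifier: Runtime = 75 min × 31 = 2325 min = 38.75 h
dehumidifier: 0.34 kW × 38.75 h = 13.175 kWh
ceiling fan: Runtime = 12 h/week × 12 weeks = 144 h
ceiling fan: 0.04 kW × 144 h = 5.76 kWh
washing machine: 1.29 kW × 103 h = 132.87 kWh
Total energy = 151.805 kWh
Cost = 151.805 × €0.15 = €22.77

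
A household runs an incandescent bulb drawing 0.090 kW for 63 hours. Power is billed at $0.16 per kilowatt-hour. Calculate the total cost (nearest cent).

Energy = 0.09 kW × 63 h = 5.67 kWh
Cost = 5.67 kWh × $0.16/kWh = $0.91

$0.91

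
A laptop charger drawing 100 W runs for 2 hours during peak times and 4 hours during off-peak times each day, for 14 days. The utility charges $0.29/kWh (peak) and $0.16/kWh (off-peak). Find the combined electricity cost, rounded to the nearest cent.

$1.71

Peak energy = 0.1 kW × 2 h × 14 = 2.8 kWh
Off-peak energy = 0.1 kW × 4 h × 14 = 5.6 kWh
Cost = 2.8 × $0.29 + 5.6 × $0.16 = $0.812 + $0.896 = $1.71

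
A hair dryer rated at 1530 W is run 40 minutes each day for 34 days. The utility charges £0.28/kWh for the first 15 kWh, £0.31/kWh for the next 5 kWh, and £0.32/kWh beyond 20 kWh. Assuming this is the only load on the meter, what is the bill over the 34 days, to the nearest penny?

£10.45

Runtime = 40 min × 34 = 1360 min = 22.666666… h
Energy = 1.53 kW × 22.666666… h = 34.68 kWh
Tier 1 (0–15 kWh): 15 × £0.28 = £4.2
Tier 2 (15–20 kWh): 5 × £0.31 = £1.55
Above 20 kWh: 14.68 × £0.32 = £4.6976
Bill = £10.45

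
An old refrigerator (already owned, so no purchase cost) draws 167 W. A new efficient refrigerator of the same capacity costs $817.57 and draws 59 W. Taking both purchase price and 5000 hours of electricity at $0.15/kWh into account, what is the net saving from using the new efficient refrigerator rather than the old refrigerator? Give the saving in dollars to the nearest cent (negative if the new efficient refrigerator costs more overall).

-$736.57

old refrigerator: $0.00 + (167/1000) kW × 5000 h × $0.15 = $0.00 + $125.25 = $125.25
new efficient refrigerator: $817.57 + (59/1000) kW × 5000 h × $0.15 = $817.57 + $44.25 = $861.82
Saving = $125.25 − $861.82 = −$736.57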